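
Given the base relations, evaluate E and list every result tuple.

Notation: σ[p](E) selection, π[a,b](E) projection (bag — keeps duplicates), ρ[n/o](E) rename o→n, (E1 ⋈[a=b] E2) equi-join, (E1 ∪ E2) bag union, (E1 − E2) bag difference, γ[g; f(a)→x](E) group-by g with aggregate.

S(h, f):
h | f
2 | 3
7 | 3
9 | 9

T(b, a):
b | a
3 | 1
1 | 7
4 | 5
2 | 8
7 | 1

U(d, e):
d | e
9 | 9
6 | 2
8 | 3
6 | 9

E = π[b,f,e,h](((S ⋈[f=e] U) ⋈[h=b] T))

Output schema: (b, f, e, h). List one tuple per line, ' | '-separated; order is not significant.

Subexpression sizes:
  S → 3
  U → 4
  (S ⋈[f=e] U) → 4
  T → 5
  ((S ⋈[f=e] U) ⋈[h=b] T) → 2
  π[b,f,e,h](((S ⋈[f=e] U) ⋈[h=b] T)) → 2

== RESULT ==
b | f | e | h
2 | 3 | 3 | 2
7 | 3 | 3 | 7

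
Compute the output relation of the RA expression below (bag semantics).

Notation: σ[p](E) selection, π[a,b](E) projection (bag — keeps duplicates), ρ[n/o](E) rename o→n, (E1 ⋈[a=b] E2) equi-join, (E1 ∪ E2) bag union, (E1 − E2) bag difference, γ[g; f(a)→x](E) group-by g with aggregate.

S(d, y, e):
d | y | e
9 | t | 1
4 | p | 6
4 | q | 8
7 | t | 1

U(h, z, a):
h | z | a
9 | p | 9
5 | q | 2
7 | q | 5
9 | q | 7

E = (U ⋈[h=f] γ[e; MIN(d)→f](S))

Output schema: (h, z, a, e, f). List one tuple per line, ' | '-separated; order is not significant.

Stepwise |·|:
  U → 4
  S → 4
  γ[e; MIN(d)→f](S) → 3
  (U ⋈[h=f] γ[e; MIN(d)→f](S)) → 1

== RESULT ==
h | z | a | e | f
7 | q | 5 | 1 | 7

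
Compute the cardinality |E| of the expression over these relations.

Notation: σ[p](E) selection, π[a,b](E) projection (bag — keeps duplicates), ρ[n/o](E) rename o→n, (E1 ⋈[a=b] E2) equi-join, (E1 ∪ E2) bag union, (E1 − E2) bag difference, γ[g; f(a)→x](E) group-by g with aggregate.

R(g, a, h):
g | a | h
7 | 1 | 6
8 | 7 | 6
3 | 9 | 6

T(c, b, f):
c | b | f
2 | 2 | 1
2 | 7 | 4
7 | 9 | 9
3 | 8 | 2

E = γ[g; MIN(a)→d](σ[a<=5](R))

Stepwise |·|:
  R → 3
  σ[a<=5](R) → 1
  γ[g; MIN(a)→d](σ[a<=5](R)) → 1

|E| = 1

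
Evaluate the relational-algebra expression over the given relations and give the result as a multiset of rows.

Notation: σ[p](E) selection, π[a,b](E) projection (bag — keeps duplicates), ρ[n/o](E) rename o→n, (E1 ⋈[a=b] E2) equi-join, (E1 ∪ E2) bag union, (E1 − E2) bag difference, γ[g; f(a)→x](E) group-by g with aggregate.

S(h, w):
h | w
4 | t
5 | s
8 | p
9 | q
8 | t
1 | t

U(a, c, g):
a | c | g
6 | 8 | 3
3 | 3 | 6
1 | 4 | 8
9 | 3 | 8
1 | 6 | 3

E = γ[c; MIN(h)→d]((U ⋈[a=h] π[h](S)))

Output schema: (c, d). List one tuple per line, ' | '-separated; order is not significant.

Subexpression sizes:
  U → 5
  S → 6
  π[h](S) → 6
  (U ⋈[a=h] π[h](S)) → 3
  γ[c; MIN(h)→d]((U ⋈[a=h] π[h](S))) → 3

== RESULT ==
c | d
3 | 9
4 | 1
6 | 1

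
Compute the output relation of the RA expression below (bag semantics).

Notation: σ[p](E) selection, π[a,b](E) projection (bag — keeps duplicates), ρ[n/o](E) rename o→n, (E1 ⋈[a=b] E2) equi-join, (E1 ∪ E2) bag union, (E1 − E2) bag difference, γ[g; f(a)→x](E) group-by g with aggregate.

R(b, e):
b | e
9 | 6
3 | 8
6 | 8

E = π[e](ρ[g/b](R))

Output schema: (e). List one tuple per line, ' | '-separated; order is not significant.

Per-node cardinality:
  R → 3
  ρ[g/b](R) → 3
  π[e](ρ[g/b](R)) → 3

== RESULT ==
e
6
8
8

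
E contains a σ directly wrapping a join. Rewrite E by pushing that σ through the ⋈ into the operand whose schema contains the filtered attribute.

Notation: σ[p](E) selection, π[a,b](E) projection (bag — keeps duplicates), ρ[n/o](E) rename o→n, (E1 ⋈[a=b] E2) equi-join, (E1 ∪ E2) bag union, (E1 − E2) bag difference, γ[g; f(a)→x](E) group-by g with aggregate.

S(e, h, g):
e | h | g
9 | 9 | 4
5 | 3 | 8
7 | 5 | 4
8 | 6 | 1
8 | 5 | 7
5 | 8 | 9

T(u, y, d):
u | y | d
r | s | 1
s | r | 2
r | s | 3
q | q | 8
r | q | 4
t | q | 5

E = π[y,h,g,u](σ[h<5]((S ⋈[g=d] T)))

σ filters on h, owned by the left side.
E' = π[y,h,g,u]((σ[h<5](S) ⋈[g=d] T))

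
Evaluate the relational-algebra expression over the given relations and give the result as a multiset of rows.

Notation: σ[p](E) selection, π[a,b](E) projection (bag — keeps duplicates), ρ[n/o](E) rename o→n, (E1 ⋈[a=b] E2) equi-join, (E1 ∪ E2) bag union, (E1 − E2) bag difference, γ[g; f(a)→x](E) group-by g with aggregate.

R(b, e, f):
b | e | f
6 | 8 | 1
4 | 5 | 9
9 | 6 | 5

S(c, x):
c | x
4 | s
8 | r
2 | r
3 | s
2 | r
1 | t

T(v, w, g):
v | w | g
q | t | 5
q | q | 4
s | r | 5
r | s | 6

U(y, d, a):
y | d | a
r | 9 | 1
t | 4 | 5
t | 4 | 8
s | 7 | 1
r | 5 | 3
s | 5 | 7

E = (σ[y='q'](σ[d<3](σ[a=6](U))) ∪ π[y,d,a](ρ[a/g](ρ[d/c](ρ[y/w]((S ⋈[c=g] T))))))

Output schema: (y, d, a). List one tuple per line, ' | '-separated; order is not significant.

Per-node cardinality:
  U → 6
  σ[a=6](U) → 0
  σ[d<3](σ[a=6](U)) → 0
  σ[y='q'](σ[d<3](σ[a=6](U))) → 0
  S → 6
  T → 4
  (S ⋈[c=g] T) → 1
  ρ[y/w]((S ⋈[c=g] T)) → 1
  ρ[d/c](ρ[y/w]((S ⋈[c=g] T))) → 1
  ρ[a/g](ρ[d/c](ρ[y/w]((S ⋈[c=g] T)))) → 1
  π[y,d,a](ρ[a/g](ρ[d/c](ρ[y/w]((S ⋈[c=g] T))))) → 1
  (σ[y='q'](σ[d<3](σ[a=6](U))) ∪ π[y,d,a](ρ[a/g](ρ[d/c](ρ[y/w]((S ⋈[c=g] T)))))) → 1

== RESULT ==
y | d | a
q | 4 | 4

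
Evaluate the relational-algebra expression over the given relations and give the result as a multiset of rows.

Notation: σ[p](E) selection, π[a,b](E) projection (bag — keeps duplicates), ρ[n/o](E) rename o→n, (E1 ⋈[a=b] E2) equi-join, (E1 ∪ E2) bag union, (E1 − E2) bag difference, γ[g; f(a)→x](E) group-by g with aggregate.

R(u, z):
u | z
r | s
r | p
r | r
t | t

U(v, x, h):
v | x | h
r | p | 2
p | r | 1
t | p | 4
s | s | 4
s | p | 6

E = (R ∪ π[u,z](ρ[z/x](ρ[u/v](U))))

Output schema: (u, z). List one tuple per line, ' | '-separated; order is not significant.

Row counts bottom-up:
  R → 4
  U → 5
  ρ[u/v](U) → 5
  ρ[z/x](ρ[u/v](U)) → 5
  π[u,z](ρ[z/x](ρ[u/v](U))) → 5
  (R ∪ π[u,z](ρ[z/x](ρ[u/v](U)))) → 9

== RESULT ==
u | z
p | r
r | p
r | p
r | r
r | s
s | p
s | s
t | p
t | t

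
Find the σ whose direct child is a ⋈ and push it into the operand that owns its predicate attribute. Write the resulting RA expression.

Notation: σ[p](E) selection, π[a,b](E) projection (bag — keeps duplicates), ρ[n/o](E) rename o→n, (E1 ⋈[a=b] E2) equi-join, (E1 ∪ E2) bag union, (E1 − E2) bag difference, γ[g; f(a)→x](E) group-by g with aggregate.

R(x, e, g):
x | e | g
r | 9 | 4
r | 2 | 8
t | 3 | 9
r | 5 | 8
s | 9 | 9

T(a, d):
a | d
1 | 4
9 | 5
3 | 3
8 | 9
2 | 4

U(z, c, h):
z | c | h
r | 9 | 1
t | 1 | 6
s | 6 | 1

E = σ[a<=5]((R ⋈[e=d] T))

σ filters on a, owned by the right side.
E' = (R ⋈[e=d] σ[a<=5](T))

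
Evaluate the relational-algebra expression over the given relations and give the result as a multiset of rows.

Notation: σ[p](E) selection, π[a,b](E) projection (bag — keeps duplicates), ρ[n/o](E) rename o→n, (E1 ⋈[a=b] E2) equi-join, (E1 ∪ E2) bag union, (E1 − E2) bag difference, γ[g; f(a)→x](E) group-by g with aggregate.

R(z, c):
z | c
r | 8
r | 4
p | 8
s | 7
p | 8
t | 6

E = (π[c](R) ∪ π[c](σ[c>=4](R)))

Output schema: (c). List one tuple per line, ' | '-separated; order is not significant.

Stepwise |·|:
  R → 6
  π[c](R) → 6
  R → 6
  σ[c>=4](R) → 6
  π[c](σ[c>=4](R)) → 6
  (π[c](R) ∪ π[c](σ[c>=4](R))) → 12

== RESULT ==
c
4
4
6
6
7
7
8
8
8
8
8
8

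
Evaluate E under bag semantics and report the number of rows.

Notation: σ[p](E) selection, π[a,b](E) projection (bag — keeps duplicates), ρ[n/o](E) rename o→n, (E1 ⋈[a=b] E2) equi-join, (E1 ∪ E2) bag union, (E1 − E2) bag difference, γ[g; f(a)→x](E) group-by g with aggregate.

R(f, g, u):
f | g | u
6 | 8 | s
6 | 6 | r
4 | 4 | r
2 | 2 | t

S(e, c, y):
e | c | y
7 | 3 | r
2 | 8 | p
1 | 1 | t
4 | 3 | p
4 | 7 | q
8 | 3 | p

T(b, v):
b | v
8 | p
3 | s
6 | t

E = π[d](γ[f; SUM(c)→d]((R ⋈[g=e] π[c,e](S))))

Per-node cardinality:
  R → 4
  S → 6
  π[c,e](S) → 6
  (R ⋈[g=e] π[c,e](S)) → 4
  γ[f; SUM(c)→d]((R ⋈[g=e] π[c,e](S))) → 3
  π[d](γ[f; SUM(c)→d]((R ⋈[g=e] π[c,e](S)))) → 3

|E| = 3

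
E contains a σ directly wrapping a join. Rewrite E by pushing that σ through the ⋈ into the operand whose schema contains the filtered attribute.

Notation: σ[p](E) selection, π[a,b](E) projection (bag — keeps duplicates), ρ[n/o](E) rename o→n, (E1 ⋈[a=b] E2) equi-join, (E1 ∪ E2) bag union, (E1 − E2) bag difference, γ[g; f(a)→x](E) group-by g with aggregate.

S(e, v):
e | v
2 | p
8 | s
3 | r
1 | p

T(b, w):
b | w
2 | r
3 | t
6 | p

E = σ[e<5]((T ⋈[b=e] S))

σ filters on e, owned by the right side.
E' = (T ⋈[b=e] σ[e<5](S))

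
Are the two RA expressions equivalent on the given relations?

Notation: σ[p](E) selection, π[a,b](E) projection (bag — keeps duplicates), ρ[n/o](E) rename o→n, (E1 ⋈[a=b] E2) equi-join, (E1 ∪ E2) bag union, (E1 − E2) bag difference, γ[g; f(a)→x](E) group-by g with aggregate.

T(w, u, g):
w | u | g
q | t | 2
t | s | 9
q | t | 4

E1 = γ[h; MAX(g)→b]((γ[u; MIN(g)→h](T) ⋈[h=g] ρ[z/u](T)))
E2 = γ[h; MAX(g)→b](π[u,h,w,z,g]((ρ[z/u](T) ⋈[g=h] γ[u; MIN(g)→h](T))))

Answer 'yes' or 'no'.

E1 subexpression sizes:
  T → 3
  γ[u; MIN(g)→h](T) → 2
  T → 3
  ρ[z/u](T) → 3
  (γ[u; MIN(g)→h](T) ⋈[h=g] ρ[z/u](T)) → 2
  γ[h; MAX(g)→b]((γ[u; MIN(g)→h](T) ⋈[h=g] ρ[z/u](T))) → 2
E2 subexpression sizes:
  T → 3
  ρ[z/u](T) → 3
  T → 3
  γ[u; MIN(g)→h](T) → 2
  (ρ[z/u](T) ⋈[g=h] γ[u; MIN(g)→h](T)) → 2
  π[u,h,w,z,g]((ρ[z/u](T) ⋈[g=h] γ[u; MIN(g)→h](T))) → 2
  γ[h; MAX(g)→b](π[u,h,w,z,g]((ρ[z/u](T) ⋈[g=h] γ[u; MIN(g)→h](T)))) → 2

E1 and E2 produce the same multiset:
h | b
2 | 2
9 | 9

yes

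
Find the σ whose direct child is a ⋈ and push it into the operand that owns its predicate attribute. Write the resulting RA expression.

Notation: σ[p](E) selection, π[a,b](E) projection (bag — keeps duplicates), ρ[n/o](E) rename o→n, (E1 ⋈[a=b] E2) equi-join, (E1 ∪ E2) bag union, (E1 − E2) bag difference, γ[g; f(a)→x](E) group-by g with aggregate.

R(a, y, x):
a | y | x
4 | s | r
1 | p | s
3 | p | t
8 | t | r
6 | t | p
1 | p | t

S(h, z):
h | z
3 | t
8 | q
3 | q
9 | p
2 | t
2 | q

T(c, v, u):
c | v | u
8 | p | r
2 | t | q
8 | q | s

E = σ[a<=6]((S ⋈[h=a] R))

σ filters on a, owned by the right side.
E' = (S ⋈[h=a] σ[a<=6](R))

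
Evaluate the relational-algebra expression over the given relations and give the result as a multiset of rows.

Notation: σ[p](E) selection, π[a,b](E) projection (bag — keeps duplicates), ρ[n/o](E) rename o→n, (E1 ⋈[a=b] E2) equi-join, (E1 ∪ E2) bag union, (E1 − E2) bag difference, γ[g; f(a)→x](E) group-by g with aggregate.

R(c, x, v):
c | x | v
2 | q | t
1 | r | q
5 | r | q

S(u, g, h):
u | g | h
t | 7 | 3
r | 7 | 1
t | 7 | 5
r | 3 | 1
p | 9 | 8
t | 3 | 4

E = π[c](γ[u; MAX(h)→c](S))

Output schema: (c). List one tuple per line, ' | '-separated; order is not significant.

Per-node cardinality:
  S → 6
  γ[u; MAX(h)→c](S) → 3
  π[c](γ[u; MAX(h)→c](S)) → 3

== RESULT ==
c
1
5
8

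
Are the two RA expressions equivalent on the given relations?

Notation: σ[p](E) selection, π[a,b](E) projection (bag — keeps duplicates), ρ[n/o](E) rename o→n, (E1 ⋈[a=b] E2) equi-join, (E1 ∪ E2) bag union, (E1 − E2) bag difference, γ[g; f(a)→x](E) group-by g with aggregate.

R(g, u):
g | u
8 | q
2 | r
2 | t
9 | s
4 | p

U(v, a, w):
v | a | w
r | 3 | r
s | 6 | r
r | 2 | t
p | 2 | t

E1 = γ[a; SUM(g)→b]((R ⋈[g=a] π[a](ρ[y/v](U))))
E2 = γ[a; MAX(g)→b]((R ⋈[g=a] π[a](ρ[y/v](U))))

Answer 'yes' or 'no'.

E1 stepwise |·|:
  R → 5
  U → 4
  ρ[y/v](U) → 4
  π[a](ρ[y/v](U)) → 4
  (R ⋈[g=a] π[a](ρ[y/v](U))) → 4
  γ[a; SUM(g)→b]((R ⋈[g=a] π[a](ρ[y/v](U)))) → 1
E2 stepwise |·|:
  R → 5
  U → 4
  ρ[y/v](U) → 4
  π[a](ρ[y/v](U)) → 4
  (R ⋈[g=a] π[a](ρ[y/v](U))) → 4
  γ[a; MAX(g)→b]((R ⋈[g=a] π[a](ρ[y/v](U)))) → 1

E1 result:
a | b
2 | 8
E2 result:
a | b
2 | 2
Witness: (2, 2) appears 0× in E1 but 1× in E2.

no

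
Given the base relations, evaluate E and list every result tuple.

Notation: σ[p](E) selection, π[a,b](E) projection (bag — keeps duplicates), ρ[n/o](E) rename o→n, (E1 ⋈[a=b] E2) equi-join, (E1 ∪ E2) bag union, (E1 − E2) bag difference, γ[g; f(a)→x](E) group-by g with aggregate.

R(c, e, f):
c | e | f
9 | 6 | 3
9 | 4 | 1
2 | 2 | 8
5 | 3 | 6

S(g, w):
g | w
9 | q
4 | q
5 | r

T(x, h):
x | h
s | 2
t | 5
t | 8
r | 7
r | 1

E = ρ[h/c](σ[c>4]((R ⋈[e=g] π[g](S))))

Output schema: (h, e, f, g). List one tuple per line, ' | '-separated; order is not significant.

Subexpression sizes:
  R → 4
  S → 3
  π[g](S) → 3
  (R ⋈[e=g] π[g](S)) → 1
  σ[c>4]((R ⋈[e=g] π[g](S))) → 1
  ρ[h/c](σ[c>4]((R ⋈[e=g] π[g](S)))) → 1

== RESULT ==
h | e | f | g
9 | 4 | 1 | 4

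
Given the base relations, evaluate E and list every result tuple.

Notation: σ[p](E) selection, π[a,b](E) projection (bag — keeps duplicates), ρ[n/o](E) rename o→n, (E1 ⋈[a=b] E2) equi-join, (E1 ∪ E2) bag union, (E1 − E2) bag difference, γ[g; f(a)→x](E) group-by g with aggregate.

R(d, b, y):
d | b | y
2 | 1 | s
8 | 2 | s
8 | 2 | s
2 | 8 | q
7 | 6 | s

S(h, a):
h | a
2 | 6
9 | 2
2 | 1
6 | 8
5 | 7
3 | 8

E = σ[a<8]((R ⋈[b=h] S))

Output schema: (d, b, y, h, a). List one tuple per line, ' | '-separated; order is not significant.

Stepwise |·|:
  R → 5
  S → 6
  (R ⋈[b=h] S) → 5
  σ[a<8]((R ⋈[b=h] S)) → 4

== RESULT ==
d | b | y | h | a
8 | 2 | s | 2 | 1
8 | 2 | s | 2 | 1
8 | 2 | s | 2 | 6
8 | 2 | s | 2 | 6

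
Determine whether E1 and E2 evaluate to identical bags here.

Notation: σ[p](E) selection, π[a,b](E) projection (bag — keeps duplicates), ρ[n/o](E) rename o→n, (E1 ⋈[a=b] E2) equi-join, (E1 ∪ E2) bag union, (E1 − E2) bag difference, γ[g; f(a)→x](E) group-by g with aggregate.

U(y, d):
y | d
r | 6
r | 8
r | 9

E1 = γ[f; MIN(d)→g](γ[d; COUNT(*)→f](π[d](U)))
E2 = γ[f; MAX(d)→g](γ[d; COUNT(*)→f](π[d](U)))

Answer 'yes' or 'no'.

E1 per-node cardinality:
  U → 3
  π[d](U) → 3
  γ[d; COUNT(*)→f](π[d](U)) → 3
  γ[f; MIN(d)→g](γ[d; COUNT(*)→f](π[d](U))) → 1
E2 per-node cardinality:
  U → 3
  π[d](U) → 3
  γ[d; COUNT(*)→f](π[d](U)) → 3
  γ[f; MAX(d)→g](γ[d; COUNT(*)→f](π[d](U))) → 1

E1 result:
f | g
1 | 6
E2 result:
f | g
1 | 9
Witness: (1, 6) appears 1× in E1 but 0× in E2.

no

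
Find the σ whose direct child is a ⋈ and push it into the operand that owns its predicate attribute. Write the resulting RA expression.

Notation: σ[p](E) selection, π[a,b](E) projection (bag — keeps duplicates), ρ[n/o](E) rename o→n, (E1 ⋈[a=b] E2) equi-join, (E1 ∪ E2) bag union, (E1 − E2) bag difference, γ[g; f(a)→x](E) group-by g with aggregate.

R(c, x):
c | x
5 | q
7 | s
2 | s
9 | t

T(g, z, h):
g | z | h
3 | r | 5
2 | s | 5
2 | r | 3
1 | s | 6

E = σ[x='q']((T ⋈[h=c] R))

σ filters on x, owned by the right side.
E' = (T ⋈[h=c] σ[x='q'](R))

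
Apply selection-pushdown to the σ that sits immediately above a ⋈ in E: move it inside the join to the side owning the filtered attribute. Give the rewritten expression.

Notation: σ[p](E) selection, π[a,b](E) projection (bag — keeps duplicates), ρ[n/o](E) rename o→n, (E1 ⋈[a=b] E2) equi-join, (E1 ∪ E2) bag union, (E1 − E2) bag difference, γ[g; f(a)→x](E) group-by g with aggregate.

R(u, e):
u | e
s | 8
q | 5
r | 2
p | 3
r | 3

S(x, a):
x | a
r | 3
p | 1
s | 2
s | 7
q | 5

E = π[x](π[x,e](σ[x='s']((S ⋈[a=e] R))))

σ filters on x, owned by the left side.
E' = π[x](π[x,e]((σ[x='s'](S) ⋈[a=e] R)))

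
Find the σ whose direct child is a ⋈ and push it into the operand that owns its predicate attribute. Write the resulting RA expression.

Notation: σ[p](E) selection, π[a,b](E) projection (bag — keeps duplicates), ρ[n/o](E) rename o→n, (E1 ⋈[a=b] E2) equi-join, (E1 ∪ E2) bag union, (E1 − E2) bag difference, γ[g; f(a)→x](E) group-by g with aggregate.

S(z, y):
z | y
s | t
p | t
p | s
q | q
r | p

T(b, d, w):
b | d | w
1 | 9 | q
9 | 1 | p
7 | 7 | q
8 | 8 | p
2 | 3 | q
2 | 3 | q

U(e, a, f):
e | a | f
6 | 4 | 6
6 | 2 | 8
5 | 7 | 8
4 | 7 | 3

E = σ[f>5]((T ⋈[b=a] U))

σ filters on f, owned by the right side.
E' = (T ⋈[b=a] σ[f>5](U))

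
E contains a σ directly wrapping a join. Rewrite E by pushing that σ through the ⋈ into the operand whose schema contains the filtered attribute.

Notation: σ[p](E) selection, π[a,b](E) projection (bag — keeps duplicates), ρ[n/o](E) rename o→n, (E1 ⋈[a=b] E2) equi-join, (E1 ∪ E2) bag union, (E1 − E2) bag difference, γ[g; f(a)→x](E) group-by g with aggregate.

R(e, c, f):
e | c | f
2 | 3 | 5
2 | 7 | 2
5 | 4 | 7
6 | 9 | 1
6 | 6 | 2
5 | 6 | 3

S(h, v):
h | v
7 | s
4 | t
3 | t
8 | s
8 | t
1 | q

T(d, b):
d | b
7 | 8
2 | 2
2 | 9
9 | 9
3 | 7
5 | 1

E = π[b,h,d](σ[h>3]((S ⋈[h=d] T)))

σ filters on h, owned by the left side.
E' = π[b,h,d]((σ[h>3](S) ⋈[h=d] T))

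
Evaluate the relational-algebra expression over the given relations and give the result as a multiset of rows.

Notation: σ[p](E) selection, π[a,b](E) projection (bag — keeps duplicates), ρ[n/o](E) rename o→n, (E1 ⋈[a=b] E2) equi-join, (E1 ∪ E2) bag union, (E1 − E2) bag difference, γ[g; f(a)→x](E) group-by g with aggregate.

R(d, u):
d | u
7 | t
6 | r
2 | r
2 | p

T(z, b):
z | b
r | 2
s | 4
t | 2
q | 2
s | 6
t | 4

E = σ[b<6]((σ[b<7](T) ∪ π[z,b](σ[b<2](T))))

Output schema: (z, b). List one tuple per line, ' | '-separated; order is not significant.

Stepwise |·|:
  T → 6
  σ[b<7](T) → 6
  T → 6
  σ[b<2](T) → 0
  π[z,b](σ[b<2](T)) → 0
  (σ[b<7](T) ∪ π[z,b](σ[b<2](T))) → 6
  σ[b<6]((σ[b<7](T) ∪ π[z,b](σ[b<2](T)))) → 5

== RESULT ==
z | b
q | 2
r | 2
s | 4
t | 2
t | 4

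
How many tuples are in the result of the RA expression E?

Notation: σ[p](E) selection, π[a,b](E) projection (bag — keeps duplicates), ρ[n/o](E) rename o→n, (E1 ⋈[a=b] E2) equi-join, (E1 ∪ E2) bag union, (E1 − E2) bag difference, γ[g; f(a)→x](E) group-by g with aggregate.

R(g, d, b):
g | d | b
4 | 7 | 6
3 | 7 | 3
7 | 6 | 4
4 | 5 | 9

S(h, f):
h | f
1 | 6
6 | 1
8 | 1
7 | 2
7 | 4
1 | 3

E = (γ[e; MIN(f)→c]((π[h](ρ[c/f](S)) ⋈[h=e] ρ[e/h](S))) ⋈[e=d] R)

Per-node cardinality:
  S → 6
  ρ[c/f](S) → 6
  π[h](ρ[c/f](S)) → 6
  S → 6
  ρ[e/h](S) → 6
  (π[h](ρ[c/f](S)) ⋈[h=e] ρ[e/h](S)) → 10
  γ[e; MIN(f)→c]((π[h](ρ[c/f](S)) ⋈[h=e] ρ[e/h](S))) → 4
  R → 4
  (γ[e; MIN(f)→c]((π[h](ρ[c/f](S)) ⋈[h=e] ρ[e/h](S))) ⋈[e=d] R) → 3

|E| = 3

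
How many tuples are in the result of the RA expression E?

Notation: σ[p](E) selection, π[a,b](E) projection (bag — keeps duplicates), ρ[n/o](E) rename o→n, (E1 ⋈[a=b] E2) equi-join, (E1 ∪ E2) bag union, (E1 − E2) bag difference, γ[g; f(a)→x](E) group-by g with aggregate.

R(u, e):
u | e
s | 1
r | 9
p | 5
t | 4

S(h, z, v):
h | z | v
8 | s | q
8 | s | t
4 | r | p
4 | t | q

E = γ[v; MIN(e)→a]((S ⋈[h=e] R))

Per-node cardinality:
  S → 4
  R → 4
  (S ⋈[h=e] R) → 2
  γ[v; MIN(e)→a]((S ⋈[h=e] R)) → 2

|E| = 2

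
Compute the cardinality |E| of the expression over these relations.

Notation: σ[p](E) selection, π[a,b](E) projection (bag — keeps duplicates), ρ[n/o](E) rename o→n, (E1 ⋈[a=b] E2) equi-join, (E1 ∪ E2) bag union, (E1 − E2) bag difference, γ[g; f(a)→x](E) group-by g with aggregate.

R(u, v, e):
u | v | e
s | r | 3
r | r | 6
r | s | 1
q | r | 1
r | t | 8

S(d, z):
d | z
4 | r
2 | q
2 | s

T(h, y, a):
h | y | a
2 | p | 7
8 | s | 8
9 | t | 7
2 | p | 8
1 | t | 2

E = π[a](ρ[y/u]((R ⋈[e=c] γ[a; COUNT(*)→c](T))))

Per-node cardinality:
  R → 5
  T → 5
  γ[a; COUNT(*)→c](T) → 3
  (R ⋈[e=c] γ[a; COUNT(*)→c](T)) → 2
  ρ[y/u]((R ⋈[e=c] γ[a; COUNT(*)→c](T))) → 2
  π[a](ρ[y/u]((R ⋈[e=c] γ[a; COUNT(*)→c](T)))) → 2

|E| = 2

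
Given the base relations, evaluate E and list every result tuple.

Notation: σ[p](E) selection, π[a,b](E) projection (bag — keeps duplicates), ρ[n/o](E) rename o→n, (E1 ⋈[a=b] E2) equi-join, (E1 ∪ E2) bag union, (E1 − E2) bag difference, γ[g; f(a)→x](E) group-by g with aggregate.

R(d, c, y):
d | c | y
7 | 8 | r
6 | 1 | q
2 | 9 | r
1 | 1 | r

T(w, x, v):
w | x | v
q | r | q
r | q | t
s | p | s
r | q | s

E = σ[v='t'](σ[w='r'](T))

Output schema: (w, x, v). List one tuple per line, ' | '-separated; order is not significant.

Per-node cardinality:
  T → 4
  σ[w='r'](T) → 2
  σ[v='t'](σ[w='r'](T)) → 1

== RESULT ==
w | x | v
r | q | t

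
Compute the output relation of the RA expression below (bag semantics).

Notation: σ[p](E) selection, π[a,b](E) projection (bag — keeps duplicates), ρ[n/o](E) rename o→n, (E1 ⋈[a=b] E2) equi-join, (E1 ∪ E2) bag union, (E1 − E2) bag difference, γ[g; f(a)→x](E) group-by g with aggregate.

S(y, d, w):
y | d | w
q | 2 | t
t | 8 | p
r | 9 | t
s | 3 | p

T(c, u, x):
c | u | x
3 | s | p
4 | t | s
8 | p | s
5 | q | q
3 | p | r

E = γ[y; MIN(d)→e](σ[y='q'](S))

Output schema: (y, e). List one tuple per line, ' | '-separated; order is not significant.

Per-node cardinality:
  S → 4
  σ[y='q'](S) → 1
  γ[y; MIN(d)→e](σ[y='q'](S)) → 1

== RESULT ==
y | e
q | 2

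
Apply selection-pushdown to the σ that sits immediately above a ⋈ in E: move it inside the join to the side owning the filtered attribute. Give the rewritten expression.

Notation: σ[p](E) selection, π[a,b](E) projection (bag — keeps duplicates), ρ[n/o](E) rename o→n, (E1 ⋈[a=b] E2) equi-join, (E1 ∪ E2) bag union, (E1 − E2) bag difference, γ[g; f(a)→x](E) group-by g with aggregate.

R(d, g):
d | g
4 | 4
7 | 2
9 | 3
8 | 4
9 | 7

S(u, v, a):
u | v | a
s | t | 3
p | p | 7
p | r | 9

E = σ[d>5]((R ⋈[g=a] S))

σ filters on d, owned by the left side.
E' = (σ[d>5](R) ⋈[g=a] S)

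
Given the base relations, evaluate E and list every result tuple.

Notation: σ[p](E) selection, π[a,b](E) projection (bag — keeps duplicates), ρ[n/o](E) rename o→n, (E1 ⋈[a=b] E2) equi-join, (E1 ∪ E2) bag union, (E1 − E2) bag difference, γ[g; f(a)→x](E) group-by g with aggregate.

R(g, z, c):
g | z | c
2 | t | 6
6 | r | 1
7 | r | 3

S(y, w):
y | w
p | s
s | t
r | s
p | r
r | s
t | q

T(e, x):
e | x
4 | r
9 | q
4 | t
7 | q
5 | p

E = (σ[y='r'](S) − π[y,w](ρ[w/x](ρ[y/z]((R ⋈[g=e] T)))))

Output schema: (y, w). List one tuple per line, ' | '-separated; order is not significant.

Subexpression sizes:
  S → 6
  σ[y='r'](S) → 2
  R → 3
  T → 5
  (R ⋈[g=e] T) → 1
  ρ[y/z]((R ⋈[g=e] T)) → 1
  ρ[w/x](ρ[y/z]((R ⋈[g=e] T))) → 1
  π[y,w](ρ[w/x](ρ[y/z]((R ⋈[g=e] T)))) → 1
  (σ[y='r'](S) − π[y,w](ρ[w/x](ρ[y/z]((R ⋈[g=e] T))))) → 2

== RESULT ==
y | w
r | s
r | s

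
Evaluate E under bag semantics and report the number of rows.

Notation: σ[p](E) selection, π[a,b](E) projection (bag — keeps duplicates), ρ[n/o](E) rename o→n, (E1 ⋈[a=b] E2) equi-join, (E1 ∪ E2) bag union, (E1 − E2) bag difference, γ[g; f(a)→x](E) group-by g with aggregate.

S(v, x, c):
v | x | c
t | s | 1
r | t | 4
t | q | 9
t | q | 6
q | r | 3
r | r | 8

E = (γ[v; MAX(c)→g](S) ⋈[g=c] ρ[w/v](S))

Row counts bottom-up:
  S → 6
  γ[v; MAX(c)→g](S) → 3
  S → 6
  ρ[w/v](S) → 6
  (γ[v; MAX(c)→g](S) ⋈[g=c] ρ[w/v](S)) → 3

|E| = 3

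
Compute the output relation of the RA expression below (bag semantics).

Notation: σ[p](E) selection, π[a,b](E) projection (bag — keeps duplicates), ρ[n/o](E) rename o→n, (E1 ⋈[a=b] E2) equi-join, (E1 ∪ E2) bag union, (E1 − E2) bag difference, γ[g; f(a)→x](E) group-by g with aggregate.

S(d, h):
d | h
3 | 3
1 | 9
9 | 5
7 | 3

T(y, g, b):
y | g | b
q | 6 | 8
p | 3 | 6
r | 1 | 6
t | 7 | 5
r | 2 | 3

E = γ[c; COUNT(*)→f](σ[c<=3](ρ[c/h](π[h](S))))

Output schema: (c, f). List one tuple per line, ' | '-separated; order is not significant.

Per-node cardinality:
  S → 4
  π[h](S) → 4
  ρ[c/h](π[h](S)) → 4
  σ[c<=3](ρ[c/h](π[h](S))) → 2
  γ[c; COUNT(*)→f](σ[c<=3](ρ[c/h](π[h](S)))) → 1

== RESULT ==
c | f
3 | 2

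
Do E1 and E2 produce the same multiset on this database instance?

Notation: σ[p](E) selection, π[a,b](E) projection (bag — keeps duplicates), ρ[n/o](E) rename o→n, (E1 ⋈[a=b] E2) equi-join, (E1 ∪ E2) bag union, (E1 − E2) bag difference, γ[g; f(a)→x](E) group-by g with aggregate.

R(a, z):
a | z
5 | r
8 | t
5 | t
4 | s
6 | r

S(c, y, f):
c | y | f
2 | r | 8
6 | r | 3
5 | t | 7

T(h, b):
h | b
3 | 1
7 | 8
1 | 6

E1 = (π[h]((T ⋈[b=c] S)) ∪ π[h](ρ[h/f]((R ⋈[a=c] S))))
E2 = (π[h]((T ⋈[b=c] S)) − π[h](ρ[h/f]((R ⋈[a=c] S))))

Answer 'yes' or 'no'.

E1 subexpression sizes:
  T → 3
  S → 3
  (T ⋈[b=c] S) → 1
  π[h]((T ⋈[b=c] S)) → 1
  R → 5
  S → 3
  (R ⋈[a=c] S) → 3
  ρ[h/f]((R ⋈[a=c] S)) → 3
  π[h](ρ[h/f]((R ⋈[a=c] S))) → 3
  (π[h]((T ⋈[b=c] S)) ∪ π[h](ρ[h/f]((R ⋈[a=c] S)))) → 4
E2 subexpression sizes:
  T → 3
  S → 3
  (T ⋈[b=c] S) → 1
  π[h]((T ⋈[b=c] S)) → 1
  R → 5
  S → 3
  (R ⋈[a=c] S) → 3
  ρ[h/f]((R ⋈[a=c] S)) → 3
  π[h](ρ[h/f]((R ⋈[a=c] S))) → 3
  (π[h]((T ⋈[b=c] S)) − π[h](ρ[h/f]((R ⋈[a=c] S)))) → 1

E1 result:
h
1
3
7
7
E2 result:
h
1
Witness: (7,) appears 2× in E1 but 0× in E2.

no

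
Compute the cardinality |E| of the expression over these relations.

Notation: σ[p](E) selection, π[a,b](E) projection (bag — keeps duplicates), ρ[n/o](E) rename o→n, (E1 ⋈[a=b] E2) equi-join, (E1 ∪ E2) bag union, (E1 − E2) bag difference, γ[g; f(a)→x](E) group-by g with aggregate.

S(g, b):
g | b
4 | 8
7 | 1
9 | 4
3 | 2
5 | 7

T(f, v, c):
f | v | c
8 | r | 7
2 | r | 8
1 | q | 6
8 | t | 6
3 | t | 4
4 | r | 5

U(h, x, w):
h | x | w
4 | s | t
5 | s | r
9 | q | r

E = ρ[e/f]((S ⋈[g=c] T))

Row counts bottom-up:
  S → 5
  T → 6
  (S ⋈[g=c] T) → 3
  ρ[e/f]((S ⋈[g=c] T)) → 3

|E| = 3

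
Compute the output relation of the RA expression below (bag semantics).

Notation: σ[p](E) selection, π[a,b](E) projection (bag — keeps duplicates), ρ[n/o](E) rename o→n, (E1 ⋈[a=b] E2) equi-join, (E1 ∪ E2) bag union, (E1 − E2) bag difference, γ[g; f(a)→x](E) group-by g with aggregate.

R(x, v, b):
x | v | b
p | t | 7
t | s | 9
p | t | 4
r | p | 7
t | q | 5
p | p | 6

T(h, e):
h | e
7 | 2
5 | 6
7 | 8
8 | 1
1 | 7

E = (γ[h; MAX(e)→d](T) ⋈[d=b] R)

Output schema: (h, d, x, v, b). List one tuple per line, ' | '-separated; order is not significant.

Row counts bottom-up:
  T → 5
  γ[h; MAX(e)→d](T) → 4
  R → 6
  (γ[h; MAX(e)→d](T) ⋈[d=b] R) → 3

== RESULT ==
h | d | x | v | b
1 | 7 | p | t | 7
1 | 7 | r | p | 7
5 | 6 | p | p | 6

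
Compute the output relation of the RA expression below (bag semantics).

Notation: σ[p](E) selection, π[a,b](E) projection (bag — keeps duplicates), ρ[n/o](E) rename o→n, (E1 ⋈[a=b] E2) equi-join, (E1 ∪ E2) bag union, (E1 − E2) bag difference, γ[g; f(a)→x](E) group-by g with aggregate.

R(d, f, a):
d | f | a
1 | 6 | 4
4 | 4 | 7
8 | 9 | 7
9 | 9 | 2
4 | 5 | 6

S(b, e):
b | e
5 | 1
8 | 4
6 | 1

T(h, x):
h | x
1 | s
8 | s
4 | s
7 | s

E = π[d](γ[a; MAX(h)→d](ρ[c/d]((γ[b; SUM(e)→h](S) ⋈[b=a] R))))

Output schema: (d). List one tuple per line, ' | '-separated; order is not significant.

Per-node cardinality:
  S → 3
  γ[b; SUM(e)→h](S) → 3
  R → 5
  (γ[b; SUM(e)→h](S) ⋈[b=a] R) → 1
  ρ[c/d]((γ[b; SUM(e)→h](S) ⋈[b=a] R)) → 1
  γ[a; MAX(h)→d](ρ[c/d]((γ[b; SUM(e)→h](S) ⋈[b=a] R))) → 1
  π[d](γ[a; MAX(h)→d](ρ[c/d]((γ[b; SUM(e)→h](S) ⋈[b=a] R)))) → 1

== RESULT ==
d
1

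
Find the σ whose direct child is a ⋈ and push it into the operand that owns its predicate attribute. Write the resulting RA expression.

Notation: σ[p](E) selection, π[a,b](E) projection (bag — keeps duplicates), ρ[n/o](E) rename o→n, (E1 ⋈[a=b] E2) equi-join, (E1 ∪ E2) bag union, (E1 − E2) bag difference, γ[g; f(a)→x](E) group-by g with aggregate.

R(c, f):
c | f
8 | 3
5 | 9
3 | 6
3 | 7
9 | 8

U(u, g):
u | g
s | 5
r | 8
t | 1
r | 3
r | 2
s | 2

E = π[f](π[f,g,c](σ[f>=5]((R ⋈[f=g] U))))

σ filters on f, owned by the left side.
E' = π[f](π[f,g,c]((σ[f>=5](R) ⋈[f=g] U)))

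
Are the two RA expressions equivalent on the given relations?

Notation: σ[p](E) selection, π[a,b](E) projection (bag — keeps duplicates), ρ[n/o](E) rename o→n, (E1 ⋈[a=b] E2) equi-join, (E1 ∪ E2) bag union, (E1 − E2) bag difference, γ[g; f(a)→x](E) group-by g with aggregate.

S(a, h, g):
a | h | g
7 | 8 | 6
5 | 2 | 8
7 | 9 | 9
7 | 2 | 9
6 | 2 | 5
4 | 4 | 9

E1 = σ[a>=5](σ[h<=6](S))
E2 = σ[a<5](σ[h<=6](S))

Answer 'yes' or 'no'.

E1 per-node cardinality:
  S → 6
  σ[h<=6](S) → 4
  σ[a>=5](σ[h<=6](S)) → 3
E2 per-node cardinality:
  S → 6
  σ[h<=6](S) → 4
  σ[a<5](σ[h<=6](S)) → 1

E1 result:
a | h | g
5 | 2 | 8
6 | 2 | 5
7 | 2 | 9
E2 result:
a | h | g
4 | 4 | 9
Witness: (7, 2, 9) appears 1× in E1 but 0× in E2.

no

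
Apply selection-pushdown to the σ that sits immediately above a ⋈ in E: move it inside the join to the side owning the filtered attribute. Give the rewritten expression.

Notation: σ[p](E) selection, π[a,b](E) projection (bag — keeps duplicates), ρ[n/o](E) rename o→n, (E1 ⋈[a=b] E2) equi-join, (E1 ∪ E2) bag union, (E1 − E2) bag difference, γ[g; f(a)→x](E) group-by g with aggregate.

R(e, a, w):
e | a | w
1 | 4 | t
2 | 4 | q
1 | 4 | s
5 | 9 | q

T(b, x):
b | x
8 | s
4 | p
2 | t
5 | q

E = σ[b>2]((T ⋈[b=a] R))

σ filters on b, owned by the left side.
E' = (σ[b>2](T) ⋈[b=a] R)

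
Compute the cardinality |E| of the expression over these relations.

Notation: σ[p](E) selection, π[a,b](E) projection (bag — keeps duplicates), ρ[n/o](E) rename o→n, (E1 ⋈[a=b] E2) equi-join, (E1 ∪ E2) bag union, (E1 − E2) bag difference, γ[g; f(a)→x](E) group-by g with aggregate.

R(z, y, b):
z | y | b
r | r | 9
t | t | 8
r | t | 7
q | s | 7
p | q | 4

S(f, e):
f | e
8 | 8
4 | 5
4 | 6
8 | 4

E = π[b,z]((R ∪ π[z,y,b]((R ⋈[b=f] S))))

Row counts bottom-up:
  R → 5
  R → 5
  S → 4
  (R ⋈[b=f] S) → 4
  π[z,y,b]((R ⋈[b=f] S)) → 4
  (R ∪ π[z,y,b]((R ⋈[b=f] S))) → 9
  π[b,z]((R ∪ π[z,y,b]((R ⋈[b=f] S)))) → 9

|E| = 9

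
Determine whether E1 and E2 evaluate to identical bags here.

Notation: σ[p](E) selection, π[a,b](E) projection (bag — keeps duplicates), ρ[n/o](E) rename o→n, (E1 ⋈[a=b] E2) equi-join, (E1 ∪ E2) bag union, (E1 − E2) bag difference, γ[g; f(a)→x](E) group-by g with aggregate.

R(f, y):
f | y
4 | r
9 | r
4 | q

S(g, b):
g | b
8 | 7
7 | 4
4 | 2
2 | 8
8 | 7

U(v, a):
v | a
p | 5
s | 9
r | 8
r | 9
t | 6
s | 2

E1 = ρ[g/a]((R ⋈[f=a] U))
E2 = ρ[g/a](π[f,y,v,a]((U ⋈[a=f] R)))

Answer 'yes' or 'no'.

E1 row counts bottom-up:
  R → 3
  U → 6
  (R ⋈[f=a] U) → 2
  ρ[g/a]((R ⋈[f=a] U)) → 2
E2 row counts bottom-up:
  U → 6
  R → 3
  (U ⋈[a=f] R) → 2
  π[f,y,v,a]((U ⋈[a=f] R)) → 2
  ρ[g/a](π[f,y,v,a]((U ⋈[a=f] R))) → 2

E1 and E2 produce the same multiset:
f | y | v | g
9 | r | r | 9
9 | r | s | 9

yes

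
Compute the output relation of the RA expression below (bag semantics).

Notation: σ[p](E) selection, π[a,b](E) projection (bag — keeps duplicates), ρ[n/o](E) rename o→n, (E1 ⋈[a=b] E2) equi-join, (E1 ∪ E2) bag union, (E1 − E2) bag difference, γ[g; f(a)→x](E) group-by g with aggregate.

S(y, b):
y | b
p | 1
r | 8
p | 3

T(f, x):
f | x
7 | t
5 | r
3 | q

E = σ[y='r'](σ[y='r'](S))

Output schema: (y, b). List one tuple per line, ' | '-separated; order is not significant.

Stepwise |·|:
  S → 3
  σ[y='r'](S) → 1
  σ[y='r'](σ[y='r'](S)) → 1

== RESULT ==
y | b
r | 8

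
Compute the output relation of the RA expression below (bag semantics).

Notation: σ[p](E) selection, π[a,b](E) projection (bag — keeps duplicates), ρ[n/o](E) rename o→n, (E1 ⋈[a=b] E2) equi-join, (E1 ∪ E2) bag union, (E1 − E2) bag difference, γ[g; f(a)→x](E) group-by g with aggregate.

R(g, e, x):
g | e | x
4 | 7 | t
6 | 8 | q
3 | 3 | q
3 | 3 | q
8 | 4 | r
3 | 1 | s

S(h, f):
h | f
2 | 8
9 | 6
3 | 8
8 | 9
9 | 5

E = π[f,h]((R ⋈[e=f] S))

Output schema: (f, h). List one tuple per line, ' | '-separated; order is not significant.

Subexpression sizes:
  R → 6
  S → 5
  (R ⋈[e=f] S) → 2
  π[f,h]((R ⋈[e=f] S)) → 2

== RESULT ==
f | h
8 | 2
8 | 3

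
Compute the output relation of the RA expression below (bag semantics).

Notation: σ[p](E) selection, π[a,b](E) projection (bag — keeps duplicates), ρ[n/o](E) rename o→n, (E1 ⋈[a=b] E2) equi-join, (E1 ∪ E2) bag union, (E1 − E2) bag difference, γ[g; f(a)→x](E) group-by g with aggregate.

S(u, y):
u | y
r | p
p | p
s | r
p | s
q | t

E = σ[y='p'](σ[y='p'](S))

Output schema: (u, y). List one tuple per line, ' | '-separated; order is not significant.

Per-node cardinality:
  S → 5
  σ[y='p'](S) → 2
  σ[y='p'](σ[y='p'](S)) → 2

== RESULT ==
u | y
p | p
r | p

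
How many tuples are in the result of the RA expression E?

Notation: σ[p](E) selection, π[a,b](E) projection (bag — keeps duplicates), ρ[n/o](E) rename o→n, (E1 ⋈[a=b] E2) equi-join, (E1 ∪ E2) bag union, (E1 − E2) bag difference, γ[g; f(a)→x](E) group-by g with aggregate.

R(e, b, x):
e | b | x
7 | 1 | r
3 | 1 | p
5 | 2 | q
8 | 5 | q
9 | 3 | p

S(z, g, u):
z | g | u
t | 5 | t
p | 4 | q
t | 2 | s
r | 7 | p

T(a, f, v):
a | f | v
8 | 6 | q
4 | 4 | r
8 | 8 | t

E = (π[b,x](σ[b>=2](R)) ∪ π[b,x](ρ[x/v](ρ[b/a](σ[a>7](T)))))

Subexpression sizes:
  R → 5
  σ[b>=2](R) → 3
  π[b,x](σ[b>=2](R)) → 3
  T → 3
  σ[a>7](T) → 2
  ρ[b/a](σ[a>7](T)) → 2
  ρ[x/v](ρ[b/a](σ[a>7](T))) → 2
  π[b,x](ρ[x/v](ρ[b/a](σ[a>7](T)))) → 2
  (π[b,x](σ[b>=2](R)) ∪ π[b,x](ρ[x/v](ρ[b/a](σ[a>7](T))))) → 5

|E| = 5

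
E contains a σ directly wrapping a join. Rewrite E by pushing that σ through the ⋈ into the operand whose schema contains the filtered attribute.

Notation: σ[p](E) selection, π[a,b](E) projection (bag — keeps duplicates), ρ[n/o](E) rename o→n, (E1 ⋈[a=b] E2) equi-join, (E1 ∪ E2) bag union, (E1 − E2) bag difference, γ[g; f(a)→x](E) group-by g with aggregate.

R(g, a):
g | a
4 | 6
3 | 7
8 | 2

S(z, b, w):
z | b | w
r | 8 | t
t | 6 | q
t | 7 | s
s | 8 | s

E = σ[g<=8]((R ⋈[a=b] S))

σ filters on g, owned by the left side.
E' = (σ[g<=8](R) ⋈[a=b] S)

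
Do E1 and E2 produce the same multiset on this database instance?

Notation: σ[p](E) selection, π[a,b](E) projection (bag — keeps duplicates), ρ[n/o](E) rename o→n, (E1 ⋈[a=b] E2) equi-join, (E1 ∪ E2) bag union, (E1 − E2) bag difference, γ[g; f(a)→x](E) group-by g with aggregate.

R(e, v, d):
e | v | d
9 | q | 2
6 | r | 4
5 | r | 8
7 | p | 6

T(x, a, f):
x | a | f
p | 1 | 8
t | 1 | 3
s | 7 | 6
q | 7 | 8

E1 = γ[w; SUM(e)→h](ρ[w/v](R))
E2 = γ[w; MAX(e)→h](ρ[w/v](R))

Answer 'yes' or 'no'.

E1 subexpression sizes:
  R → 4
  ρ[w/v](R) → 4
  γ[w; SUM(e)→h](ρ[w/v](R)) → 3
E2 subexpression sizes:
  R → 4
  ρ[w/v](R) → 4
  γ[w; MAX(e)→h](ρ[w/v](R)) → 3

E1 result:
w | h
p | 7
q | 9
r | 11
E2 result:
w | h
p | 7
q | 9
r | 6
Witness: ('r', 11) appears 1× in E1 but 0× in E2.

no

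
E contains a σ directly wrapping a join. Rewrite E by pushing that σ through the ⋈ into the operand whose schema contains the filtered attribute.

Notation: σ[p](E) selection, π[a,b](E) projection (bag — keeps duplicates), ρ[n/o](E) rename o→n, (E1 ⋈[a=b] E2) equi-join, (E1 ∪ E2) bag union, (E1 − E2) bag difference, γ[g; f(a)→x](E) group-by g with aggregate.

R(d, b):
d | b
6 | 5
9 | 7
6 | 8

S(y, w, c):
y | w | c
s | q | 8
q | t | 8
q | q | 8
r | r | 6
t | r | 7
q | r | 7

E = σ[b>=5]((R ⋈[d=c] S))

σ filters on b, owned by the left side.
E' = (σ[b>=5](R) ⋈[d=c] S)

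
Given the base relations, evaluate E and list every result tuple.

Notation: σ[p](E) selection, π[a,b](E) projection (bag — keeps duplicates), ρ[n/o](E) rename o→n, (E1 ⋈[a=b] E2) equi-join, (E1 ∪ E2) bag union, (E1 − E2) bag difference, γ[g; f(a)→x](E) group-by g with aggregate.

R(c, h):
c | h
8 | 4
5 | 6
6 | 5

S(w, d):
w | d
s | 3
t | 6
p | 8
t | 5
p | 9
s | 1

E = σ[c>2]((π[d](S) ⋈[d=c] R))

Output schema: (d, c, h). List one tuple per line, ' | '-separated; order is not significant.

Subexpression sizes:
  S → 6
  π[d](S) → 6
  R → 3
  (π[d](S) ⋈[d=c] R) → 3
  σ[c>2]((π[d](S) ⋈[d=c] R)) → 3

== RESULT ==
d | c | h
5 | 5 | 6
6 | 6 | 5
8 | 8 | 4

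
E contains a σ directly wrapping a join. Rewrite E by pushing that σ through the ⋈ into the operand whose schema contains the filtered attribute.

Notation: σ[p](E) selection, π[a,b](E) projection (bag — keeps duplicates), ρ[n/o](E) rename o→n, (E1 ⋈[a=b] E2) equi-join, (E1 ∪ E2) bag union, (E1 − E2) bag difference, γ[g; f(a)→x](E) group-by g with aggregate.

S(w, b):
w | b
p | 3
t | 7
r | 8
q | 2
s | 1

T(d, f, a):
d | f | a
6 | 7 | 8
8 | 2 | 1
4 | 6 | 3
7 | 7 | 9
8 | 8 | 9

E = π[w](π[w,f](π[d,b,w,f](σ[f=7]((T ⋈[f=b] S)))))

σ filters on f, owned by the left side.
E' = π[w](π[w,f](π[d,b,w,f]((σ[f=7](T) ⋈[f=b] S))))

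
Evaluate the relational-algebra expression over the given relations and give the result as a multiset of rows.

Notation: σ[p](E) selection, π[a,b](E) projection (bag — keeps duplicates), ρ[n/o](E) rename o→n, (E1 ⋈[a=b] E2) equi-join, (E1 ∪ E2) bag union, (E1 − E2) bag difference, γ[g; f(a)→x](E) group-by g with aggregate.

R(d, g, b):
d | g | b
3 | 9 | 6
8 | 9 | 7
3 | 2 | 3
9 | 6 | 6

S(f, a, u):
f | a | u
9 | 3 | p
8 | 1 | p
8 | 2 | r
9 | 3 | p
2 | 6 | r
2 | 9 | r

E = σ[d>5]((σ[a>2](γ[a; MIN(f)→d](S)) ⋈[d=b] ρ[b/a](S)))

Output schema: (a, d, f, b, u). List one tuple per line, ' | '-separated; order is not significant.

Subexpression sizes:
  S → 6
  γ[a; MIN(f)→d](S) → 5
  σ[a>2](γ[a; MIN(f)→d](S)) → 3
  S → 6
  ρ[b/a](S) → 6
  (σ[a>2](γ[a; MIN(f)→d](S)) ⋈[d=b] ρ[b/a](S)) → 3
  σ[d>5]((σ[a>2](γ[a; MIN(f)→d](S)) ⋈[d=b] ρ[b/a](S))) → 1

== RESULT ==
a | d | f | b | u
3 | 9 | 2 | 9 | r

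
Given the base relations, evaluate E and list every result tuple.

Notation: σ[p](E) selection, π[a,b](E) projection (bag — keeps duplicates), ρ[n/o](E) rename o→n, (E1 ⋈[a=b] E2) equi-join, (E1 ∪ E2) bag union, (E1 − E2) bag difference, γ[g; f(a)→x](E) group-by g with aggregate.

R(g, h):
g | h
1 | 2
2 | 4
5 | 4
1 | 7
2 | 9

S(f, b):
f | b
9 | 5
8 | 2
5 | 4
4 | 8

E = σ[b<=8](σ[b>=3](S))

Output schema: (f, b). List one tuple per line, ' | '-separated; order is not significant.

Stepwise |·|:
  S → 4
  σ[b>=3](S) → 3
  σ[b<=8](σ[b>=3](S)) → 3

== RESULT ==
f | b
4 | 8
5 | 4
9 | 5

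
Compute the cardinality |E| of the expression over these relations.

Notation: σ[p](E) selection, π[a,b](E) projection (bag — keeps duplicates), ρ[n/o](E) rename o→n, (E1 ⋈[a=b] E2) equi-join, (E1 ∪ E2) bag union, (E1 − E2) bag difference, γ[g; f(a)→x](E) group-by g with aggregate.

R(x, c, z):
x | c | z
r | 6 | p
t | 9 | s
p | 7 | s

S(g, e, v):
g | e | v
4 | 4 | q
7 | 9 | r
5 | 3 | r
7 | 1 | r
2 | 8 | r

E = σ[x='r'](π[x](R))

Row counts bottom-up:
  R → 3
  π[x](R) → 3
  σ[x='r'](π[x](R)) → 1

|E| = 1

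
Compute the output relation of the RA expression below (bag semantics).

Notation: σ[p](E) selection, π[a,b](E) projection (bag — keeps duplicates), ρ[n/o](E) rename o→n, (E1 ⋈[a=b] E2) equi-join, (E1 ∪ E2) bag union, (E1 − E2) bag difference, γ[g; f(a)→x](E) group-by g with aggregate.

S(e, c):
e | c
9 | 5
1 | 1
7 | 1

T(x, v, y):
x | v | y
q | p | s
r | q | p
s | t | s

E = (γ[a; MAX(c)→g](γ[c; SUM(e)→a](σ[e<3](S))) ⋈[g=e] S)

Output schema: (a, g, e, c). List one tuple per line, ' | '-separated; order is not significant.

Subexpression sizes:
  S → 3
  σ[e<3](S) → 1
  γ[c; SUM(e)→a](σ[e<3](S)) → 1
  γ[a; MAX(c)→g](γ[c; SUM(e)→a](σ[e<3](S))) → 1
  S → 3
  (γ[a; MAX(c)→g](γ[c; SUM(e)→a](σ[e<3](S))) ⋈[g=e] S) → 1

== RESULT ==
a | g | e | c
1 | 1 | 1 | 1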